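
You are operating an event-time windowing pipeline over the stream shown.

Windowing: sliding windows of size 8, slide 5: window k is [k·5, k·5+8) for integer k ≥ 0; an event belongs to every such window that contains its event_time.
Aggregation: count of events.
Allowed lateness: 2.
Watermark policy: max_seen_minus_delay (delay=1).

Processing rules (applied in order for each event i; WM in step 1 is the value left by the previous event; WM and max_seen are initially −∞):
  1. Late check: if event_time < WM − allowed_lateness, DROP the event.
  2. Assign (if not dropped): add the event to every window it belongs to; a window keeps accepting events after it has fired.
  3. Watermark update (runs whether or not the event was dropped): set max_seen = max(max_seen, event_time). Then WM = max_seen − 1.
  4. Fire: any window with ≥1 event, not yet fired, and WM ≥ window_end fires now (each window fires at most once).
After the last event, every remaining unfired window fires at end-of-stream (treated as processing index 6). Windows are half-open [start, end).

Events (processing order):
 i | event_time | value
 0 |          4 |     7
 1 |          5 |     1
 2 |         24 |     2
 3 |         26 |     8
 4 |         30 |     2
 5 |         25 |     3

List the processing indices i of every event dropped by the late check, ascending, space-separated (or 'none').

5

i=0 t=4 v=7: → [0,8); WM=3
i=1 t=5 v=1: → [5,13),[0,8); WM=4
i=2 t=24 v=2: → [20,28); WM=23; [0,8) fires=2 [5,13) fires=1
i=3 t=26 v=8: → [25,33),[20,28); WM=25
i=4 t=30 v=2: → [30,38),[25,33); WM=29; [20,28) fires=2
i=5 t=25 v=3: DROP (t<29-2); WM=29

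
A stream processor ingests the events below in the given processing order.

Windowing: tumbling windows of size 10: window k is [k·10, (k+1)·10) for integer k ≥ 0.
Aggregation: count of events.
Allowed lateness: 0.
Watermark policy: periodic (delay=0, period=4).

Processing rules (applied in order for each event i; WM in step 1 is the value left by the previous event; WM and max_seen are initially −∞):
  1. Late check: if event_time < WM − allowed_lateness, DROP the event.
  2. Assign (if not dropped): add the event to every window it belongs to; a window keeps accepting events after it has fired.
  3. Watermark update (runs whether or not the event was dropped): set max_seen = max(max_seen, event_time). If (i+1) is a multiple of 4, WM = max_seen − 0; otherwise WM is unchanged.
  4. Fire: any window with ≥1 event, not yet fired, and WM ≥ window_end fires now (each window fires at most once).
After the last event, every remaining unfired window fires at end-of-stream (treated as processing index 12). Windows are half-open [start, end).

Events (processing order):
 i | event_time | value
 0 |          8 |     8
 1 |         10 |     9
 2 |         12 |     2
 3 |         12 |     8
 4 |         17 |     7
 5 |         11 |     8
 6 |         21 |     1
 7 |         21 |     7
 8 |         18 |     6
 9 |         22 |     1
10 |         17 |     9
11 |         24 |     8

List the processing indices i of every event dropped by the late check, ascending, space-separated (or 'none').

5 8 10

i=0 t=8 v=8: → [0,10); WM=−∞
i=1 t=10 v=9: → [10,20); WM=−∞
i=2 t=12 v=2: → [10,20); WM=−∞
i=3 t=12 v=8: → [10,20); WM=12; [0,10) fires=1
i=4 t=17 v=7: → [10,20); WM=12
i=5 t=11 v=8: DROP (t<12-0); WM=12
i=6 t=21 v=1: → [20,30); WM=12
i=7 t=21 v=7: → [20,30); WM=21; [10,20) fires=4
i=8 t=18 v=6: DROP (t<21-0); WM=21
i=9 t=22 v=1: → [20,30); WM=21
i=10 t=17 v=9: DROP (t<21-0); WM=21
i=11 t=24 v=8: → [20,30); WM=24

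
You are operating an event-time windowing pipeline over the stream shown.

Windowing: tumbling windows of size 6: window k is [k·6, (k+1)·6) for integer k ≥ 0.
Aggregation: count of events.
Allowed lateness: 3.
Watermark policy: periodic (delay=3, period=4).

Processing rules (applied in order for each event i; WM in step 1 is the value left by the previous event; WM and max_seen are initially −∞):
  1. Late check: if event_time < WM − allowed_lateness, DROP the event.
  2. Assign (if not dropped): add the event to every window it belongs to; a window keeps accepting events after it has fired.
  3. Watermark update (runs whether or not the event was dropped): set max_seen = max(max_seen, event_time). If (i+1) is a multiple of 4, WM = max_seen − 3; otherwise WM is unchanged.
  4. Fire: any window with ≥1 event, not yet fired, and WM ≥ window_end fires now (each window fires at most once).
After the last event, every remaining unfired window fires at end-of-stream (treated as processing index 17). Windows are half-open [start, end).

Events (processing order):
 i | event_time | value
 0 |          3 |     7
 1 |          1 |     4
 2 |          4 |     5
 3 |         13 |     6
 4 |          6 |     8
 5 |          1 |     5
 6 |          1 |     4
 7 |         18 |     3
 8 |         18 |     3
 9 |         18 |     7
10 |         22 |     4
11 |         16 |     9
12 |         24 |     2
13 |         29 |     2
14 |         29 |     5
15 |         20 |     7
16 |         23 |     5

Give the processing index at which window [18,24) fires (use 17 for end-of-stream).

15

i=0 t=3 v=7: → [0,6); WM=−∞
i=1 t=1 v=4: → [0,6); WM=−∞
i=2 t=4 v=5: → [0,6); WM=−∞
i=3 t=13 v=6: → [12,18); WM=10; [0,6) fires=3
i=4 t=6 v=8: DROP (t<10-3); WM=10
i=5 t=1 v=5: DROP (t<10-3); WM=10
i=6 t=1 v=4: DROP (t<10-3); WM=10
i=7 t=18 v=3: → [18,24); WM=15
i=8 t=18 v=3: → [18,24); WM=15
i=9 t=18 v=7: → [18,24); WM=15
i=10 t=22 v=4: → [18,24); WM=15
i=11 t=16 v=9: → [12,18); WM=19; [12,18) fires=2
i=12 t=24 v=2: → [24,30); WM=19
i=13 t=29 v=2: → [24,30); WM=19
i=14 t=29 v=5: → [24,30); WM=19
i=15 t=20 v=7: → [18,24); WM=26; [18,24) fires=5
i=16 t=23 v=5: → [18,24); WM=26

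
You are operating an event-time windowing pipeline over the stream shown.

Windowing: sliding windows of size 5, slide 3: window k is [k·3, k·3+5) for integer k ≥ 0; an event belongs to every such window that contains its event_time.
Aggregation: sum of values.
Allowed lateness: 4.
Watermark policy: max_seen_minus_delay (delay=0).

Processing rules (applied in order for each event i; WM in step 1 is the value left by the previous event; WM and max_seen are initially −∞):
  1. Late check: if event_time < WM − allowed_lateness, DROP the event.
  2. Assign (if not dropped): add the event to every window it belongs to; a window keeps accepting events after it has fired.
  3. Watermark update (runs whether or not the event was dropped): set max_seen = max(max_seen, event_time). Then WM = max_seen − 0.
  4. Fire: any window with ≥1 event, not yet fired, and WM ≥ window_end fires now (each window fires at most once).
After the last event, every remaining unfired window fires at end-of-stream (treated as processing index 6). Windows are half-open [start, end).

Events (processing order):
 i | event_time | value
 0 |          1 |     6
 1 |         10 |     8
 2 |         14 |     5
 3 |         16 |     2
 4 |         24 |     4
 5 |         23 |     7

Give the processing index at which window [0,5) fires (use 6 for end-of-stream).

1

i=0 t=1 v=6: → [0,5); WM=1
i=1 t=10 v=8: → [9,14),[6,11); WM=10; [0,5) fires=6
i=2 t=14 v=5: → [12,17); WM=14; [6,11) fires=8 [9,14) fires=8
i=3 t=16 v=2: → [15,20),[12,17); WM=16
i=4 t=24 v=4: → [24,29),[21,26); WM=24; [12,17) fires=7 [15,20) fires=2
i=5 t=23 v=7: → [21,26); WM=24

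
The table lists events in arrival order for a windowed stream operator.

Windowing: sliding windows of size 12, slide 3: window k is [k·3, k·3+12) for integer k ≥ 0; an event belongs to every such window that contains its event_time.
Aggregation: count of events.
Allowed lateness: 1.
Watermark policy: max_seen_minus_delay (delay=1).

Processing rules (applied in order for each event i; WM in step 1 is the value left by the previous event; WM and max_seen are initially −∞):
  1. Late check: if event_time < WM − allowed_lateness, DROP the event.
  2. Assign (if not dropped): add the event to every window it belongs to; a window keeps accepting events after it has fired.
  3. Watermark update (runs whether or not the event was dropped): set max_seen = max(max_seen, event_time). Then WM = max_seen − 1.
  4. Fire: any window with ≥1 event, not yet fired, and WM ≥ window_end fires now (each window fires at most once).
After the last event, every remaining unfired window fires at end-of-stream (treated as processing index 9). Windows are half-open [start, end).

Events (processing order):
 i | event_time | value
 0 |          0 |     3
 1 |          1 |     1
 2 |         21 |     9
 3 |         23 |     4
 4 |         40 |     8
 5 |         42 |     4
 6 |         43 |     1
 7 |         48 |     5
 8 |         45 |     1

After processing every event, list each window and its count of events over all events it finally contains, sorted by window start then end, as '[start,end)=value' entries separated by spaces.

[0,12)=2 [12,24)=2 [15,27)=2 [18,30)=2 [21,33)=2 [30,42)=1 [33,45)=3 [36,48)=3 [39,51)=4 [42,54)=3 [45,57)=1 [48,60)=1

i=0 t=0 v=3: → [0,12); WM=-1
i=1 t=1 v=1: → [0,12); WM=0
i=2 t=21 v=9: → [21,33),[18,30),[15,27),[12,24); WM=20; [0,12) fires=2
i=3 t=23 v=4: → [21,33),[18,30),[15,27),[12,24); WM=22
i=4 t=40 v=8: → [39,51),[36,48),[33,45),[30,42); WM=39; [12,24) fires=2 [15,27) fires=2 [18,30) fires=2 [21,33) fires=2
i=5 t=42 v=4: → [42,54),[39,51),[36,48),[33,45); WM=41
i=6 t=43 v=1: → [42,54),[39,51),[36,48),[33,45); WM=42; [30,42) fires=1
i=7 t=48 v=5: → [48,60),[45,57),[42,54),[39,51); WM=47; [33,45) fires=3
i=8 t=45 v=1: DROP (t<47-1); WM=47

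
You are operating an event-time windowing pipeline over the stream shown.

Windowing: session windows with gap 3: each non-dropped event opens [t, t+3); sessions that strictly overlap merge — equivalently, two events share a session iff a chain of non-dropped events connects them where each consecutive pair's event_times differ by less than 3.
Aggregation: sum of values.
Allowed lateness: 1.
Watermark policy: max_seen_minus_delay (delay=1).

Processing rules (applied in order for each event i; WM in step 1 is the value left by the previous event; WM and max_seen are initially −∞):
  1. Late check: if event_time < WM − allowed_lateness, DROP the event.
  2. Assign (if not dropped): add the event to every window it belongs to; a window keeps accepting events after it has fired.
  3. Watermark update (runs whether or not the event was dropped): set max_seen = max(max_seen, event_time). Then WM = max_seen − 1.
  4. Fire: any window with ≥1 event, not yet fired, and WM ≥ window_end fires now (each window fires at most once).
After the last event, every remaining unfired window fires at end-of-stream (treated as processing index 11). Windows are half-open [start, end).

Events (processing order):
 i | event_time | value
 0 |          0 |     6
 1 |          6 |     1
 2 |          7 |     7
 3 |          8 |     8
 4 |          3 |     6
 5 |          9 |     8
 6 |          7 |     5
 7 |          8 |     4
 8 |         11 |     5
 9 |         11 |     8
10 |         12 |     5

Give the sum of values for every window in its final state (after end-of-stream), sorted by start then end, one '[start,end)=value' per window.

[0,3)=6 [6,15)=51

i=0 t=0 v=6: → [0,3); WM=-1
i=1 t=6 v=1: → [6,9); WM=5
i=2 t=7 v=7: → [6,10); WM=6
i=3 t=8 v=8: → [6,11); WM=7
i=4 t=3 v=6: DROP (t<7-1); WM=7
i=5 t=9 v=8: → [6,12); WM=8
i=6 t=7 v=5: → [6,12); WM=8
i=7 t=8 v=4: → [6,12); WM=8
i=8 t=11 v=5: → [6,14); WM=10
i=9 t=11 v=8: → [6,14); WM=10
i=10 t=12 v=5: → [6,15); WM=11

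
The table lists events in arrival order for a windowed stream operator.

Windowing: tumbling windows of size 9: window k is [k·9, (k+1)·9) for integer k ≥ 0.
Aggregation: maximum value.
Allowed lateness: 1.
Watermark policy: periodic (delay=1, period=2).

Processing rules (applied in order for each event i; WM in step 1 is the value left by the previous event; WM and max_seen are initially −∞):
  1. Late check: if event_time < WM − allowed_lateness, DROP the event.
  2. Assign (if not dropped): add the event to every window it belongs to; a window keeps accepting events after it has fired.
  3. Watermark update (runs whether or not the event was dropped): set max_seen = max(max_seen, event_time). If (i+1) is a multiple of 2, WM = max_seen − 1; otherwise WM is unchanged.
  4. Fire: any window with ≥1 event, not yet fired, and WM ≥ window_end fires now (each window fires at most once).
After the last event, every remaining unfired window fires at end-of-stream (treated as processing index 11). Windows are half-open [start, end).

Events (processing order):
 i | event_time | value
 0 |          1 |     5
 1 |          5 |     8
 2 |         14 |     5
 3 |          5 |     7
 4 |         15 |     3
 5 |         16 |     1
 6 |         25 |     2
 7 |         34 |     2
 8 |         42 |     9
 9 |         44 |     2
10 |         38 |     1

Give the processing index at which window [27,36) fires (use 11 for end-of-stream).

i=0 t=1 v=5: → [0,9); WM=−∞
i=1 t=5 v=8: → [0,9); WM=4
i=2 t=14 v=5: → [9,18); WM=4
i=3 t=5 v=7: → [0,9); WM=13; [0,9) fires=8
i=4 t=15 v=3: → [9,18); WM=13
i=5 t=16 v=1: → [9,18); WM=15
i=6 t=25 v=2: → [18,27); WM=15
i=7 t=34 v=2: → [27,36); WM=33; [9,18) fires=5 [18,27) fires=2
i=8 t=42 v=9: → [36,45); WM=33
i=9 t=44 v=2: → [36,45); WM=43; [27,36) fires=2
i=10 t=38 v=1: DROP (t<43-1); WM=43

9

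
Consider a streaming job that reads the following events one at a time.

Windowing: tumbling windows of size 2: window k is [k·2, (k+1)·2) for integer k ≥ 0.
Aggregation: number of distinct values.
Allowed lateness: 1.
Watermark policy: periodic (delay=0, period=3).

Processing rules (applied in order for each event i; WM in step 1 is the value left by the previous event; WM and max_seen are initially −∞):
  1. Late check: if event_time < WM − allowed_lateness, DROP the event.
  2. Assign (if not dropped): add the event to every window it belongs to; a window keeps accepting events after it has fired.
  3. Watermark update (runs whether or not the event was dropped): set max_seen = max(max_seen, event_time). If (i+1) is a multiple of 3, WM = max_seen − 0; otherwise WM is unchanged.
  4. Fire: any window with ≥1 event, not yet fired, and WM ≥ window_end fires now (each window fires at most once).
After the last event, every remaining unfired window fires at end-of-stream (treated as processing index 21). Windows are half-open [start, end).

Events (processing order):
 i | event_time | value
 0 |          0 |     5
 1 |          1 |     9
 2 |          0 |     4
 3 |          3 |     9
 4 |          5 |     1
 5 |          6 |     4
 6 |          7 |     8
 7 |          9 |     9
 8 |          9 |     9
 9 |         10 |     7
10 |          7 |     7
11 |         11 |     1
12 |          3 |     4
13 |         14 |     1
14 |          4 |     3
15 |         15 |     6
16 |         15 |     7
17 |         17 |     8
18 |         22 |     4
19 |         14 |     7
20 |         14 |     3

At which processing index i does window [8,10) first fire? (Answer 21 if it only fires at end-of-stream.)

i=0 t=0 v=5: → [0,2); WM=−∞
i=1 t=1 v=9: → [0,2); WM=−∞
i=2 t=0 v=4: → [0,2); WM=1
i=3 t=3 v=9: → [2,4); WM=1
i=4 t=5 v=1: → [4,6); WM=1
i=5 t=6 v=4: → [6,8); WM=6; [0,2) fires=3 [2,4) fires=1 [4,6) fires=1
i=6 t=7 v=8: → [6,8); WM=6
i=7 t=9 v=9: → [8,10); WM=6
i=8 t=9 v=9: → [8,10); WM=9; [6,8) fires=2
i=9 t=10 v=7: → [10,12); WM=9
i=10 t=7 v=7: DROP (t<9-1); WM=9
i=11 t=11 v=1: → [10,12); WM=11; [8,10) fires=1
i=12 t=3 v=4: DROP (t<11-1); WM=11
i=13 t=14 v=1: → [14,16); WM=11
i=14 t=4 v=3: DROP (t<11-1); WM=14; [10,12) fires=2
i=15 t=15 v=6: → [14,16); WM=14
i=16 t=15 v=7: → [14,16); WM=14
i=17 t=17 v=8: → [16,18); WM=17; [14,16) fires=3
i=18 t=22 v=4: → [22,24); WM=17
i=19 t=14 v=7: DROP (t<17-1); WM=17
i=20 t=14 v=3: DROP (t<17-1); WM=22; [16,18) fires=1

11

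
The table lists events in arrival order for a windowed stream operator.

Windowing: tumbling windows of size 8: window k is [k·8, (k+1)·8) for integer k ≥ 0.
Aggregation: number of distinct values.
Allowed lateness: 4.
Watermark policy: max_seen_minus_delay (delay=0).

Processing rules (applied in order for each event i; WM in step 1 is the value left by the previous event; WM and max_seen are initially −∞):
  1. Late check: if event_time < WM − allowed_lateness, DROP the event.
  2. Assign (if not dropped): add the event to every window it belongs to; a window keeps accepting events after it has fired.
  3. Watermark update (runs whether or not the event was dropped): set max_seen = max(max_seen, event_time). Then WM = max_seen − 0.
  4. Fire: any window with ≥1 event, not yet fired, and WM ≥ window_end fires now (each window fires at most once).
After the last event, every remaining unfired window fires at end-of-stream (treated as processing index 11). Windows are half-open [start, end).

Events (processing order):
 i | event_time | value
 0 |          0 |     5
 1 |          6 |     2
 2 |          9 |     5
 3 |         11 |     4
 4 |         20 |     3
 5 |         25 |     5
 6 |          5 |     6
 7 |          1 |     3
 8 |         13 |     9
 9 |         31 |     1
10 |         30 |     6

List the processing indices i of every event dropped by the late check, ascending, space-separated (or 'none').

6 7 8

i=0 t=0 v=5: → [0,8); WM=0
i=1 t=6 v=2: → [0,8); WM=6
i=2 t=9 v=5: → [8,16); WM=9; [0,8) fires=2
i=3 t=11 v=4: → [8,16); WM=11
i=4 t=20 v=3: → [16,24); WM=20; [8,16) fires=2
i=5 t=25 v=5: → [24,32); WM=25; [16,24) fires=1
i=6 t=5 v=6: DROP (t<25-4); WM=25
i=7 t=1 v=3: DROP (t<25-4); WM=25
i=8 t=13 v=9: DROP (t<25-4); WM=25
i=9 t=31 v=1: → [24,32); WM=31
i=10 t=30 v=6: → [24,32); WM=31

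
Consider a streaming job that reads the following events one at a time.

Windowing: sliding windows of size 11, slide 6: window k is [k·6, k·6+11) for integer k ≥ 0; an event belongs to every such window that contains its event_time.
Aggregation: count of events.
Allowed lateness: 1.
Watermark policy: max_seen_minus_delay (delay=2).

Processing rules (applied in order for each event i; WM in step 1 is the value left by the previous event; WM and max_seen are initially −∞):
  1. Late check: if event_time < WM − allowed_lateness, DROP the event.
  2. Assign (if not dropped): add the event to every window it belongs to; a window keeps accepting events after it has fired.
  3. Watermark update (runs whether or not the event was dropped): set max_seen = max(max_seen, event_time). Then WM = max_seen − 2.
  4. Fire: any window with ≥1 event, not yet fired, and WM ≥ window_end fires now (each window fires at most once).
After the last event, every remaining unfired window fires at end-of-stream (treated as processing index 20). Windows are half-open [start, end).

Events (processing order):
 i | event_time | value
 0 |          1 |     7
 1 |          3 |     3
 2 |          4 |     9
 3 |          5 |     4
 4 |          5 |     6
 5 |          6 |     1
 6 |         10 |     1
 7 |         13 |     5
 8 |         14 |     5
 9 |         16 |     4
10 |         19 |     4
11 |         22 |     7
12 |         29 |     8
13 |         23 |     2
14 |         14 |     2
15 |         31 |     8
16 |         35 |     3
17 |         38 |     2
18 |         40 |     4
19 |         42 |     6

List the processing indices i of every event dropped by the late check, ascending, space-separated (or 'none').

13 14

i=0 t=1 v=7: → [0,11); WM=-1
i=1 t=3 v=3: → [0,11); WM=1
i=2 t=4 v=9: → [0,11); WM=2
i=3 t=5 v=4: → [0,11); WM=3
i=4 t=5 v=6: → [0,11); WM=3
i=5 t=6 v=1: → [6,17),[0,11); WM=4
i=6 t=10 v=1: → [6,17),[0,11); WM=8
i=7 t=13 v=5: → [12,23),[6,17); WM=11; [0,11) fires=7
i=8 t=14 v=5: → [12,23),[6,17); WM=12
i=9 t=16 v=4: → [12,23),[6,17); WM=14
i=10 t=19 v=4: → [18,29),[12,23); WM=17; [6,17) fires=5
i=11 t=22 v=7: → [18,29),[12,23); WM=20
i=12 t=29 v=8: → [24,35); WM=27; [12,23) fires=5
i=13 t=23 v=2: DROP (t<27-1); WM=27
i=14 t=14 v=2: DROP (t<27-1); WM=27
i=15 t=31 v=8: → [30,41),[24,35); WM=29; [18,29) fires=2
i=16 t=35 v=3: → [30,41); WM=33
i=17 t=38 v=2: → [36,47),[30,41); WM=36; [24,35) fires=2
i=18 t=40 v=4: → [36,47),[30,41); WM=38
i=19 t=42 v=6: → [42,53),[36,47); WM=40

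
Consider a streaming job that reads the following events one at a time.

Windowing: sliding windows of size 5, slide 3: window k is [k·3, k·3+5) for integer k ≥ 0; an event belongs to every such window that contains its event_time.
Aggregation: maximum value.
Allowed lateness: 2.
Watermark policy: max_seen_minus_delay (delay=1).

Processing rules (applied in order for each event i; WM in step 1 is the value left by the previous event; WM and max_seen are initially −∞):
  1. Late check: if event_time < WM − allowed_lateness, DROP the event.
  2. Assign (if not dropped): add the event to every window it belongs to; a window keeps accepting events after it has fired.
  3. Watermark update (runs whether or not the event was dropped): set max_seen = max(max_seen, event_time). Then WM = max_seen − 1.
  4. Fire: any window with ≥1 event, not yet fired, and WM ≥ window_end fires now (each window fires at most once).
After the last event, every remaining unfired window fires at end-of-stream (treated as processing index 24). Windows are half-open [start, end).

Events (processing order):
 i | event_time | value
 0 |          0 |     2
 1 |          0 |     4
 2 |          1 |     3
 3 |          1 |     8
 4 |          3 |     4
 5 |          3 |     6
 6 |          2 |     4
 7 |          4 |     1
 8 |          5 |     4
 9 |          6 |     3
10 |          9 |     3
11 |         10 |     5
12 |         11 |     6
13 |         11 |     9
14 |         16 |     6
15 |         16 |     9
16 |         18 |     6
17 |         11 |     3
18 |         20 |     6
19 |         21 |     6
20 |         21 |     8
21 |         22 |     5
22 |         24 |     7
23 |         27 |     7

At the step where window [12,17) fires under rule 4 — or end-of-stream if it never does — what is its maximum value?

i=0 t=0 v=2: → [0,5); WM=-1
i=1 t=0 v=4: → [0,5); WM=-1
i=2 t=1 v=3: → [0,5); WM=0
i=3 t=1 v=8: → [0,5); WM=0
i=4 t=3 v=4: → [3,8),[0,5); WM=2
i=5 t=3 v=6: → [3,8),[0,5); WM=2
i=6 t=2 v=4: → [0,5); WM=2
i=7 t=4 v=1: → [3,8),[0,5); WM=3
i=8 t=5 v=4: → [3,8); WM=4
i=9 t=6 v=3: → [6,11),[3,8); WM=5; [0,5) fires=8
i=10 t=9 v=3: → [9,14),[6,11); WM=8; [3,8) fires=6
i=11 t=10 v=5: → [9,14),[6,11); WM=9
i=12 t=11 v=6: → [9,14); WM=10
i=13 t=11 v=9: → [9,14); WM=10
i=14 t=16 v=6: → [15,20),[12,17); WM=15; [6,11) fires=5 [9,14) fires=9
i=15 t=16 v=9: → [15,20),[12,17); WM=15
i=16 t=18 v=6: → [18,23),[15,20); WM=17; [12,17) fires=9
i=17 t=11 v=3: DROP (t<17-2); WM=17
i=18 t=20 v=6: → [18,23); WM=19
i=19 t=21 v=6: → [21,26),[18,23); WM=20; [15,20) fires=9
i=20 t=21 v=8: → [21,26),[18,23); WM=20
i=21 t=22 v=5: → [21,26),[18,23); WM=21
i=22 t=24 v=7: → [24,29),[21,26); WM=23; [18,23) fires=8
i=23 t=27 v=7: → [27,32),[24,29); WM=26; [21,26) fires=8

9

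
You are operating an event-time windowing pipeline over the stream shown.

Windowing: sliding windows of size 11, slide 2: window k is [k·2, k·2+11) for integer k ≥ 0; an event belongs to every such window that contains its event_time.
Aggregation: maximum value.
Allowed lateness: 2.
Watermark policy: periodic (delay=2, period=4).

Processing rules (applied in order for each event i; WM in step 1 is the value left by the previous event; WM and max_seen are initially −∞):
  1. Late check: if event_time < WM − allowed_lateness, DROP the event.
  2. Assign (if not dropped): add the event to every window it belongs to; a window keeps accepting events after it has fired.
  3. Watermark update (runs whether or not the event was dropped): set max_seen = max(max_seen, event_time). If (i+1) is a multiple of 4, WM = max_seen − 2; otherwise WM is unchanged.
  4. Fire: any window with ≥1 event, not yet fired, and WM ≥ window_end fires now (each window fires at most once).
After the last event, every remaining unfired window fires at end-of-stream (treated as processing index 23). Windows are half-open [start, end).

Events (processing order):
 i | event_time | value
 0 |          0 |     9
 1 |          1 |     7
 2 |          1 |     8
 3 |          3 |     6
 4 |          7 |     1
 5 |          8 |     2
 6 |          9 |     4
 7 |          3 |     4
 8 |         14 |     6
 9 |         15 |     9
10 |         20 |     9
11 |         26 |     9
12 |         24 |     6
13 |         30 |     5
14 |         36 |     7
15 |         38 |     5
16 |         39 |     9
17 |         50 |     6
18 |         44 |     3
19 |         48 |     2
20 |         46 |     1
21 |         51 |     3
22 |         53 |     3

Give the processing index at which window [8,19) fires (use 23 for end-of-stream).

i=0 t=0 v=9: → [0,11); WM=−∞
i=1 t=1 v=7: → [0,11); WM=−∞
i=2 t=1 v=8: → [0,11); WM=−∞
i=3 t=3 v=6: → [2,13),[0,11); WM=1
i=4 t=7 v=1: → [6,17),[4,15),[2,13),[0,11); WM=1
i=5 t=8 v=2: → [8,19),[6,17),[4,15),[2,13),[0,11); WM=1
i=6 t=9 v=4: → [8,19),[6,17),[4,15),[2,13),[0,11); WM=1
i=7 t=3 v=4: → [2,13),[0,11); WM=7
i=8 t=14 v=6: → [14,25),[12,23),[10,21),[8,19),[6,17),[4,15); WM=7
i=9 t=15 v=9: → [14,25),[12,23),[10,21),[8,19),[6,17); WM=7
i=10 t=20 v=9: → [20,31),[18,29),[16,27),[14,25),[12,23),[10,21); WM=7
i=11 t=26 v=9: → [26,37),[24,35),[22,33),[20,31),[18,29),[16,27); WM=24; [0,11) fires=9 [2,13) fires=6 [4,15) fires=6 [6,17) fires=9 [8,19) fires=9 [10,21) fires=9 [12,23) fires=9
i=12 t=24 v=6: → [24,35),[22,33),[20,31),[18,29),[16,27),[14,25); WM=24
i=13 t=30 v=5: → [30,41),[28,39),[26,37),[24,35),[22,33),[20,31); WM=24
i=14 t=36 v=7: → [36,47),[34,45),[32,43),[30,41),[28,39),[26,37); WM=24
i=15 t=38 v=5: → [38,49),[36,47),[34,45),[32,43),[30,41),[28,39); WM=36; [14,25) fires=9 [16,27) fires=9 [18,29) fires=9 [20,31) fires=9 [22,33) fires=9 [24,35) fires=9
i=16 t=39 v=9: → [38,49),[36,47),[34,45),[32,43),[30,41); WM=36
i=17 t=50 v=6: → [50,61),[48,59),[46,57),[44,55),[42,53),[40,51); WM=36
i=18 t=44 v=3: → [44,55),[42,53),[40,51),[38,49),[36,47),[34,45); WM=36
i=19 t=48 v=2: → [48,59),[46,57),[44,55),[42,53),[40,51),[38,49); WM=48; [26,37) fires=9 [28,39) fires=7 [30,41) fires=9 [32,43) fires=9 [34,45) fires=9 [36,47) fires=9
i=20 t=46 v=1: → [46,57),[44,55),[42,53),[40,51),[38,49),[36,47); WM=48
i=21 t=51 v=3: → [50,61),[48,59),[46,57),[44,55),[42,53); WM=48
i=22 t=53 v=3: → [52,63),[50,61),[48,59),[46,57),[44,55); WM=48

11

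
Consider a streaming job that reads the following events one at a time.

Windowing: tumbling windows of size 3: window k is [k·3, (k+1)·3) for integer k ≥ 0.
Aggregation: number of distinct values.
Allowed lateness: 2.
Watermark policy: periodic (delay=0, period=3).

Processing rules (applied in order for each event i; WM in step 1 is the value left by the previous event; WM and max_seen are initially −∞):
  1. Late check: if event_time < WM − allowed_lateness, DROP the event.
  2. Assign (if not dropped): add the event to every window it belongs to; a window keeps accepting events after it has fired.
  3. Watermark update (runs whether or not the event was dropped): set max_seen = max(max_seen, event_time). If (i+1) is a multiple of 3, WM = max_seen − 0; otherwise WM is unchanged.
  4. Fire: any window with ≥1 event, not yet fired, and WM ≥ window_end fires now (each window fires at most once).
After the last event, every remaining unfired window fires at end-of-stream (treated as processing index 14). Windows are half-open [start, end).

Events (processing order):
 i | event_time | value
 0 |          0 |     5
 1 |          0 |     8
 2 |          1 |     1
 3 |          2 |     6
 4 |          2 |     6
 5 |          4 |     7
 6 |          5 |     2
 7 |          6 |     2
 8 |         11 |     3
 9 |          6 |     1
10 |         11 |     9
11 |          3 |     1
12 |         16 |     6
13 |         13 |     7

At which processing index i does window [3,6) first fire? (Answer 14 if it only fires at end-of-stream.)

i=0 t=0 v=5: → [0,3); WM=−∞
i=1 t=0 v=8: → [0,3); WM=−∞
i=2 t=1 v=1: → [0,3); WM=1
i=3 t=2 v=6: → [0,3); WM=1
i=4 t=2 v=6: → [0,3); WM=1
i=5 t=4 v=7: → [3,6); WM=4; [0,3) fires=4
i=6 t=5 v=2: → [3,6); WM=4
i=7 t=6 v=2: → [6,9); WM=4
i=8 t=11 v=3: → [9,12); WM=11; [3,6) fires=2 [6,9) fires=1
i=9 t=6 v=1: DROP (t<11-2); WM=11
i=10 t=11 v=9: → [9,12); WM=11
i=11 t=3 v=1: DROP (t<11-2); WM=11
i=12 t=16 v=6: → [15,18); WM=11
i=13 t=13 v=7: → [12,15); WM=11

8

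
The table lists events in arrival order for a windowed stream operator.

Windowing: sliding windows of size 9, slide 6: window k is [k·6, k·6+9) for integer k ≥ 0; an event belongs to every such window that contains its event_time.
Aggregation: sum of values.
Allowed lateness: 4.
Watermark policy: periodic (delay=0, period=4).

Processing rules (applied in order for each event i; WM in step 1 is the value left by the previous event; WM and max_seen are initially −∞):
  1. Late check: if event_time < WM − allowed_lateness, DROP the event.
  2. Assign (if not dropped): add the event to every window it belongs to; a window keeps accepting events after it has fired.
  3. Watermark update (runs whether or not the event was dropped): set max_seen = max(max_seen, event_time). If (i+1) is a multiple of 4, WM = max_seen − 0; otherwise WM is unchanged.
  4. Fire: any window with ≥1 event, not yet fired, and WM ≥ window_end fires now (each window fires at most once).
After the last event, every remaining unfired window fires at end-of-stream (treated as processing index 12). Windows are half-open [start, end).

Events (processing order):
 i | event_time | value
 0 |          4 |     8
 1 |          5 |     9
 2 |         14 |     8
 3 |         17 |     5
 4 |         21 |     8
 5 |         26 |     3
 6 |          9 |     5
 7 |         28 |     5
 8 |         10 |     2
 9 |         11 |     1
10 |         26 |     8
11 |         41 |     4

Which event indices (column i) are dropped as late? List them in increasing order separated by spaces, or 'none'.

6 8 9

i=0 t=4 v=8: → [0,9); WM=−∞
i=1 t=5 v=9: → [0,9); WM=−∞
i=2 t=14 v=8: → [12,21),[6,15); WM=−∞
i=3 t=17 v=5: → [12,21); WM=17; [0,9) fires=17 [6,15) fires=8
i=4 t=21 v=8: → [18,27); WM=17
i=5 t=26 v=3: → [24,33),[18,27); WM=17
i=6 t=9 v=5: DROP (t<17-4); WM=17
i=7 t=28 v=5: → [24,33); WM=28; [12,21) fires=13 [18,27) fires=11
i=8 t=10 v=2: DROP (t<28-4); WM=28
i=9 t=11 v=1: DROP (t<28-4); WM=28
i=10 t=26 v=8: → [24,33),[18,27); WM=28
i=11 t=41 v=4: → [36,45); WM=41; [24,33) fires=16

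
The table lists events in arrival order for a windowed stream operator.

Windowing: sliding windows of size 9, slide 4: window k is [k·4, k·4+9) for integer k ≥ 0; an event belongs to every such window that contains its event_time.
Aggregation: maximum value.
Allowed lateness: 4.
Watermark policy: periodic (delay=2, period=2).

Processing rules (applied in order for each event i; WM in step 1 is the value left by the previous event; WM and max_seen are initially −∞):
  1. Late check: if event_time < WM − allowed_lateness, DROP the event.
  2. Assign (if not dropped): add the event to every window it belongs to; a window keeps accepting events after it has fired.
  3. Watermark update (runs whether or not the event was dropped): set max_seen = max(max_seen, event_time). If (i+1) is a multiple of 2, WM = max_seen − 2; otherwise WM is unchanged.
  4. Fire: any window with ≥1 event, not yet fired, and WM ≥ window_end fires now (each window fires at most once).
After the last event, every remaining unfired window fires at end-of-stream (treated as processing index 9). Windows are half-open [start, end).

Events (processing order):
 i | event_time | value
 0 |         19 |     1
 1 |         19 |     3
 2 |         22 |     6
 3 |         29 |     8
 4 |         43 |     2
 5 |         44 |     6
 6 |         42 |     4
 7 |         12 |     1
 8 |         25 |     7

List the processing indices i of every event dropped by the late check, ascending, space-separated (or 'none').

i=0 t=19 v=1: → [16,25),[12,21); WM=−∞
i=1 t=19 v=3: → [16,25),[12,21); WM=17
i=2 t=22 v=6: → [20,29),[16,25); WM=17
i=3 t=29 v=8: → [28,37),[24,33); WM=27; [12,21) fires=3 [16,25) fires=6
i=4 t=43 v=2: → [40,49),[36,45); WM=27
i=5 t=44 v=6: → [44,53),[40,49),[36,45); WM=42; [20,29) fires=6 [24,33) fires=8 [28,37) fires=8
i=6 t=42 v=4: → [40,49),[36,45); WM=42
i=7 t=12 v=1: DROP (t<42-4); WM=42
i=8 t=25 v=7: DROP (t<42-4); WM=42

7 8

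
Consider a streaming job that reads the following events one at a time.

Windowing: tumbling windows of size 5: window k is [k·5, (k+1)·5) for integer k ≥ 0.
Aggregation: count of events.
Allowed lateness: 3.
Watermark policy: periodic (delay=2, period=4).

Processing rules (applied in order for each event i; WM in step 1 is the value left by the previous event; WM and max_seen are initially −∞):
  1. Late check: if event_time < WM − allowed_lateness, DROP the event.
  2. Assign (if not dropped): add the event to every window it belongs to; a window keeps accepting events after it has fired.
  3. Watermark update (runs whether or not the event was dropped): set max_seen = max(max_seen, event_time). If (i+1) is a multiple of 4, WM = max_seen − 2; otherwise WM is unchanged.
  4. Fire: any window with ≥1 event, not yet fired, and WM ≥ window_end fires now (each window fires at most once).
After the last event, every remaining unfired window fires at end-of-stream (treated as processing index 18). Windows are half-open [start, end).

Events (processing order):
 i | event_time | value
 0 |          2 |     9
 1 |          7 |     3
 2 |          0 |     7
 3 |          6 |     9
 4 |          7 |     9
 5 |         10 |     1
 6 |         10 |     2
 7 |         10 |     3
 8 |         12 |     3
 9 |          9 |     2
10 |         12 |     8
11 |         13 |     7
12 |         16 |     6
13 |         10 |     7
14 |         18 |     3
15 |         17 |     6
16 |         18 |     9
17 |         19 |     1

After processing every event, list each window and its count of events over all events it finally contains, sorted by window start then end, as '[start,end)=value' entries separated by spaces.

i=0 t=2 v=9: → [0,5); WM=−∞
i=1 t=7 v=3: → [5,10); WM=−∞
i=2 t=0 v=7: → [0,5); WM=−∞
i=3 t=6 v=9: → [5,10); WM=5; [0,5) fires=2
i=4 t=7 v=9: → [5,10); WM=5
i=5 t=10 v=1: → [10,15); WM=5
i=6 t=10 v=2: → [10,15); WM=5
i=7 t=10 v=3: → [10,15); WM=8
i=8 t=12 v=3: → [10,15); WM=8
i=9 t=9 v=2: → [5,10); WM=8
i=10 t=12 v=8: → [10,15); WM=8
i=11 t=13 v=7: → [10,15); WM=11; [5,10) fires=4
i=12 t=16 v=6: → [15,20); WM=11
i=13 t=10 v=7: → [10,15); WM=11
i=14 t=18 v=3: → [15,20); WM=11
i=15 t=17 v=6: → [15,20); WM=16; [10,15) fires=7
i=16 t=18 v=9: → [15,20); WM=16
i=17 t=19 v=1: → [15,20); WM=16

[0,5)=2 [5,10)=4 [10,15)=7 [15,20)=5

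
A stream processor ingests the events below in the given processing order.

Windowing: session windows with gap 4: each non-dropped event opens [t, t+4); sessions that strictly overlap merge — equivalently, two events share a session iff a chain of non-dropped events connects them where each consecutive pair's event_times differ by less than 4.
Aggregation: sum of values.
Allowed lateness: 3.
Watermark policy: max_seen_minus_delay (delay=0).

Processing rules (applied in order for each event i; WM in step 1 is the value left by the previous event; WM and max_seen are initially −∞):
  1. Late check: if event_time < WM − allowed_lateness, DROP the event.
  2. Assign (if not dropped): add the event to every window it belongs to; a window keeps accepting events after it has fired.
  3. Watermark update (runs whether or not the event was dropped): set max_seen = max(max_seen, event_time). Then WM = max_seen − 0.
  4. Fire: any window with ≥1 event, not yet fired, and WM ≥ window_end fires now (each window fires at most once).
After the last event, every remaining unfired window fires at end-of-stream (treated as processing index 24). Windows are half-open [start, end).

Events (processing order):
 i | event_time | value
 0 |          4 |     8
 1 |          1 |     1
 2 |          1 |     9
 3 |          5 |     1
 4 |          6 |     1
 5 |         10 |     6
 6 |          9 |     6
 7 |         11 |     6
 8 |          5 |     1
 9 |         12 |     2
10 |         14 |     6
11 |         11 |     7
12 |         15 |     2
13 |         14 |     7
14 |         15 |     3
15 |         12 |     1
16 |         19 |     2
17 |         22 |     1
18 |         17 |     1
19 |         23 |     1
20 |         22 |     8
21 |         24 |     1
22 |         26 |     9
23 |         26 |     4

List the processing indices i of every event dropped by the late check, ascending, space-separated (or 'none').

8 18

i=0 t=4 v=8: → [4,8); WM=4
i=1 t=1 v=1: → [1,8); WM=4
i=2 t=1 v=9: → [1,8); WM=4
i=3 t=5 v=1: → [1,9); WM=5
i=4 t=6 v=1: → [1,10); WM=6
i=5 t=10 v=6: → [10,14); WM=10
i=6 t=9 v=6: → [1,14); WM=10
i=7 t=11 v=6: → [1,15); WM=11
i=8 t=5 v=1: DROP (t<11-3); WM=11
i=9 t=12 v=2: → [1,16); WM=12
i=10 t=14 v=6: → [1,18); WM=14
i=11 t=11 v=7: → [1,18); WM=14
i=12 t=15 v=2: → [1,19); WM=15
i=13 t=14 v=7: → [1,19); WM=15
i=14 t=15 v=3: → [1,19); WM=15
i=15 t=12 v=1: → [1,19); WM=15
i=16 t=19 v=2: → [19,23); WM=19
i=17 t=22 v=1: → [19,26); WM=22
i=18 t=17 v=1: DROP (t<22-3); WM=22
i=19 t=23 v=1: → [19,27); WM=23
i=20 t=22 v=8: → [19,27); WM=23
i=21 t=24 v=1: → [19,28); WM=24
i=22 t=26 v=9: → [19,30); WM=26
i=23 t=26 v=4: → [19,30); WM=26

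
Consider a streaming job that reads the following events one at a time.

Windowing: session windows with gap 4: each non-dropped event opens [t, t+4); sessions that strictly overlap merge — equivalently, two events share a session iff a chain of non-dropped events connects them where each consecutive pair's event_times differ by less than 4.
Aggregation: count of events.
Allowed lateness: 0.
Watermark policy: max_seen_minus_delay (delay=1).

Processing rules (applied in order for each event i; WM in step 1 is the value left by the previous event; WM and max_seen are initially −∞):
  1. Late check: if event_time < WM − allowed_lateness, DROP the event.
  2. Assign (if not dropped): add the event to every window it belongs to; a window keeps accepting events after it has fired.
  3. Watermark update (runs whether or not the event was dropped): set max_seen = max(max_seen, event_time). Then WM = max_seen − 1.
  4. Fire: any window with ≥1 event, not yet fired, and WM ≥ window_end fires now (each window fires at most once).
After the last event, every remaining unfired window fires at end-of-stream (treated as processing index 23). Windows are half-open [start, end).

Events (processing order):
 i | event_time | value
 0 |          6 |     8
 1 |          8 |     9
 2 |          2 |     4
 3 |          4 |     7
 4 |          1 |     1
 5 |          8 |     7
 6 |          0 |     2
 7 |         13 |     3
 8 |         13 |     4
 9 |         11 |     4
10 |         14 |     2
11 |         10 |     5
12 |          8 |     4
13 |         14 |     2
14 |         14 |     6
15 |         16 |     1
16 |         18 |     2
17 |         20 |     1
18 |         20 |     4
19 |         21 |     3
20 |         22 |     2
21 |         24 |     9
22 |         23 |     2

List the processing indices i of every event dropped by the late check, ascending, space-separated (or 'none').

2 3 4 6 9 11 12

i=0 t=6 v=8: → [6,10); WM=5
i=1 t=8 v=9: → [6,12); WM=7
i=2 t=2 v=4: DROP (t<7-0); WM=7
i=3 t=4 v=7: DROP (t<7-0); WM=7
i=4 t=1 v=1: DROP (t<7-0); WM=7
i=5 t=8 v=7: → [6,12); WM=7
i=6 t=0 v=2: DROP (t<7-0); WM=7
i=7 t=13 v=3: → [13,17); WM=12
i=8 t=13 v=4: → [13,17); WM=12
i=9 t=11 v=4: DROP (t<12-0); WM=12
i=10 t=14 v=2: → [13,18); WM=13
i=11 t=10 v=5: DROP (t<13-0); WM=13
i=12 t=8 v=4: DROP (t<13-0); WM=13
i=13 t=14 v=2: → [13,18); WM=13
i=14 t=14 v=6: → [13,18); WM=13
i=15 t=16 v=1: → [13,20); WM=15
i=16 t=18 v=2: → [13,22); WM=17
i=17 t=20 v=1: → [13,24); WM=19
i=18 t=20 v=4: → [13,24); WM=19
i=19 t=21 v=3: → [13,25); WM=20
i=20 t=22 v=2: → [13,26); WM=21
i=21 t=24 v=9: → [13,28); WM=23
i=22 t=23 v=2: → [13,28); WM=23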